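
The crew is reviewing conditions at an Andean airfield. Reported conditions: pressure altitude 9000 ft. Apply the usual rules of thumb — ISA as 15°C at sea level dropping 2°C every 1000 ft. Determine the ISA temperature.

-3°C

ISA temperature = 15 − 2 × (9000/1000) = 15 − 18 = -3°C.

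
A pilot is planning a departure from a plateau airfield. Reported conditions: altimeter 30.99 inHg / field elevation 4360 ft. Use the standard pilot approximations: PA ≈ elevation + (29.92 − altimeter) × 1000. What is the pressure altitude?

Pressure correction = (29.92 − 30.99) × 1000 = -1070 ft.
Pressure altitude = 4360 + (-1070) = 3290 ft.

3290 ft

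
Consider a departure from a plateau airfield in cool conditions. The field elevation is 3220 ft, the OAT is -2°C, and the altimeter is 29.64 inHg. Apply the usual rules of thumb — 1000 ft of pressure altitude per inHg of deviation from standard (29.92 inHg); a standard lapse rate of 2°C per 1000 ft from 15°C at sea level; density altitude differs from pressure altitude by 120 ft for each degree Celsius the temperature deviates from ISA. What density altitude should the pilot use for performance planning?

Pressure altitude = 3220 + (29.92 − 29.64) × 1000 = 3220 + (+280) = 3500 ft.
ISA temperature at 3500 ft = 15 − 2 × (3500/1000) = 8°C.
ISA deviation = -2 − 8 = -10°C.
Density altitude = 3500 + 120 × (-10) = 2300 ft.

2300 ft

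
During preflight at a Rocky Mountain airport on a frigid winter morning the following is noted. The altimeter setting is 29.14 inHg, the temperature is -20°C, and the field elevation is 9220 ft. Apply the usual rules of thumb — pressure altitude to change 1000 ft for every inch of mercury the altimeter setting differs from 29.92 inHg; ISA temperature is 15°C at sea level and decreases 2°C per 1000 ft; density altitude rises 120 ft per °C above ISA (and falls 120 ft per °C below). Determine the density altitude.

Pressure altitude = 9220 + (29.92 − 29.14) × 1000 = 9220 + (+780) = 10000 ft.
ISA temperature at 10000 ft = 15 − 2 × (10000/1000) = -5°C.
ISA deviation = -20 − (-5) = -15°C.
Density altitude = 10000 + 120 × (-15) = 8200 ft.

8200 ft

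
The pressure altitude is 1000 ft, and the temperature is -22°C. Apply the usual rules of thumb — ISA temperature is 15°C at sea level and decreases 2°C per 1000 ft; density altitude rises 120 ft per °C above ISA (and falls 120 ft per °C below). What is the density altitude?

ISA temperature at 1000 ft = 15 − 2 × (1000/1000) = 13°C.
ISA deviation = -22 − 13 = -35°C.
Density altitude = 1000 + 120 × (-35) = 1000 + (-4200) = -3200 ft.

-3200 ft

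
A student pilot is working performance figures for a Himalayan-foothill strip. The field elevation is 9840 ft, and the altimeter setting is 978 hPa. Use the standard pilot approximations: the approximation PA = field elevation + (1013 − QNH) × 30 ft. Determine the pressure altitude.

10890 ft

Pressure correction = (1013 − 978) × 30 = +1050 ft.
Pressure altitude = 9840 + (+1050) = 10890 ft.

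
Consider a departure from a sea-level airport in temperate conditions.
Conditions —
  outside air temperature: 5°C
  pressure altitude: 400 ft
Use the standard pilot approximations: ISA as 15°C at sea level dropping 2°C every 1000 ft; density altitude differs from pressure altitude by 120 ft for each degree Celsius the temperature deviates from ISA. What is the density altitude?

ISA temperature at 400 ft = 15 − 2 × (400/1000) = 14.2°C.
ISA deviation = 5 − 14.2 = -9.2°C.
Density altitude = 400 + 120 × (-9.2) = 400 + (-1104) = -704 ft.

-704 ft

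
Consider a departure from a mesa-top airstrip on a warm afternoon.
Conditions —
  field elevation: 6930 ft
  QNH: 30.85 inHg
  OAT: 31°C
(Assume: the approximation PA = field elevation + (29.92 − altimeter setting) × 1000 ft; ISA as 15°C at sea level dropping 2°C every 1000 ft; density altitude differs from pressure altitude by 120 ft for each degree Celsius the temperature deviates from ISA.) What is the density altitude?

9360 ft

Pressure altitude = 6930 + (29.92 − 30.85) × 1000 = 6930 + (-930) = 6000 ft.
ISA temperature at 6000 ft = 15 − 2 × (6000/1000) = 3°C.
ISA deviation = 31 − 3 = +28°C.
Density altitude = 6000 + 120 × (28) = 9360 ft.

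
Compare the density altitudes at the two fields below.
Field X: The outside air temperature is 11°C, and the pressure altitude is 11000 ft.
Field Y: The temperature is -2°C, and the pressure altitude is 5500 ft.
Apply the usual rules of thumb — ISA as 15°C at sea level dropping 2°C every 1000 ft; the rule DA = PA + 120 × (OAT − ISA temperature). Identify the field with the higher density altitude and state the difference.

Field X by 8380 ft

Field X: ISA temp = -7°C, deviation +18°C, DA = 11000 + 120 × 18 = 13160 ft.
Field Y: ISA temp = 4°C, deviation -6°C, DA = 5500 + 120 × (-6) = 4780 ft.
Field X is higher by 13160 − 4780 = 8380 ft.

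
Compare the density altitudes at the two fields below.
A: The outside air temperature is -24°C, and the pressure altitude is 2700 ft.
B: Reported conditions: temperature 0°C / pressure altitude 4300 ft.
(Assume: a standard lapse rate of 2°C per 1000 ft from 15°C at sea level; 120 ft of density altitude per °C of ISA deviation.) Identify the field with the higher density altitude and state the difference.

B by 4864 ft

A: ISA temp = 9.6°C, deviation -33.6°C, DA = 2700 + 120 × (-33.6) = -1332 ft.
B: ISA temp = 6.4°C, deviation -6.4°C, DA = 4300 + 120 × (-6.4) = 3532 ft.
B is higher by 3532 − (-1332) = 4864 ft.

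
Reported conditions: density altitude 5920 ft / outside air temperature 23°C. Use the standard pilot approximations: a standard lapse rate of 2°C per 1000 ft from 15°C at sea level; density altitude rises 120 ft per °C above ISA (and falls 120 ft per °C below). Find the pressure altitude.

4000 ft

DA = PA + 120 × (OAT − (15 − 2·PA/1000)) = PA + 120·OAT − 1800 + 0.24·PA = 1.24·PA + 120·OAT − 1800.
So 1.24·PA = 5920 − 120 × 23 + 1800 = 4960.
PA = 4960 / 1.24 = 4000 ft.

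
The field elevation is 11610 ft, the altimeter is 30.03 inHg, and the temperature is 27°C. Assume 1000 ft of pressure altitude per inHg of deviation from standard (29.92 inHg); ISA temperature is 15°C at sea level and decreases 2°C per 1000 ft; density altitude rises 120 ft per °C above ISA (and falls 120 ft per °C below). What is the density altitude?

15700 ft

Pressure altitude = 11610 + (29.92 − 30.03) × 1000 = 11610 + (-110) = 11500 ft.
ISA temperature at 11500 ft = 15 − 2 × (11500/1000) = -8°C.
ISA deviation = 27 − (-8) = +35°C.
Density altitude = 11500 + 120 × (35) = 15700 ft.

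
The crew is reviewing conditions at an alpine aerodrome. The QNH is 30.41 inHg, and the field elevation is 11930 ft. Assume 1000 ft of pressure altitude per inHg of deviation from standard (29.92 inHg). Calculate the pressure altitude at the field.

11440 ft

Pressure correction = (29.92 − 30.41) × 1000 = -490 ft.
Pressure altitude = 11930 + (-490) = 11440 ft.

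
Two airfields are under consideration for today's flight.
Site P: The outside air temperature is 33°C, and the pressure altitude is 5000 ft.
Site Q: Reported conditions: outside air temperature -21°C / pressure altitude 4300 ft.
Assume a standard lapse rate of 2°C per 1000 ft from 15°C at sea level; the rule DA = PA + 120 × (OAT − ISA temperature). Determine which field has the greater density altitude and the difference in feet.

Site P by 7348 ft

Site P: ISA temp = 5°C, deviation +28°C, DA = 5000 + 120 × 28 = 8360 ft.
Site Q: ISA temp = 6.4°C, deviation -27.4°C, DA = 4300 + 120 × (-27.4) = 1012 ft.
Site P is higher by 8360 − 1012 = 7348 ft.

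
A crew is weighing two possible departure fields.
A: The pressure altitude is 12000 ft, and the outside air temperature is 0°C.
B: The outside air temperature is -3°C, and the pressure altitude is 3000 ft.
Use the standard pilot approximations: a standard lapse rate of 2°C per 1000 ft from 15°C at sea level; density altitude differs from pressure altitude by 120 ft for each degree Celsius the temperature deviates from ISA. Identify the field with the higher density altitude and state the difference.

A by 11520 ft

A: ISA temp = -9°C, deviation +9°C, DA = 12000 + 120 × 9 = 13080 ft.
B: ISA temp = 9°C, deviation -12°C, DA = 3000 + 120 × (-12) = 1560 ft.
A is higher by 13080 − 1560 = 11520 ft.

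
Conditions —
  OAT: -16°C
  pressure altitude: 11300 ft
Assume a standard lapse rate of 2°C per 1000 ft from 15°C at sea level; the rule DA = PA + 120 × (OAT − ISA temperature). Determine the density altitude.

ISA temperature at 11300 ft = 15 − 2 × (11300/1000) = -7.6°C.
ISA deviation = -16 − (-7.6) = -8.4°C.
Density altitude = 11300 + 120 × (-8.4) = 11300 + (-1008) = 10292 ft.

10292 ft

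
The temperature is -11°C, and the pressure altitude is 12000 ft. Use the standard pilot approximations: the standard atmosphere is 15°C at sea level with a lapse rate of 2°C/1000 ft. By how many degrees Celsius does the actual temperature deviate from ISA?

ISA-2°C

ISA temperature at 12000 ft = 15 − 2 × (12000/1000) = -9°C.
Deviation = OAT − ISA = -11 − (-9) = -2°C.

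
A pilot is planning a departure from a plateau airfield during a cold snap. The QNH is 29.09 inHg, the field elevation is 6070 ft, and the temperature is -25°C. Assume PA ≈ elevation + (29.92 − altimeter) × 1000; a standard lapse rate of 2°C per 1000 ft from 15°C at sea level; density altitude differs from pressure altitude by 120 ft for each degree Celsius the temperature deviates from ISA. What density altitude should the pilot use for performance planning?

3756 ft

Pressure altitude = 6070 + (29.92 − 29.09) × 1000 = 6070 + (+830) = 6900 ft.
ISA temperature at 6900 ft = 15 − 2 × (6900/1000) = 1.2°C.
ISA deviation = -25 − 1.2 = -26.2°C.
Density altitude = 6900 + 120 × (-26.2) = 3756 ft.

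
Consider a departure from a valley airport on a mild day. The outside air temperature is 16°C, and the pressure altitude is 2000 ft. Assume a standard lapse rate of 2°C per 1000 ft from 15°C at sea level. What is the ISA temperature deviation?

ISA+5°C

ISA temperature at 2000 ft = 15 − 2 × (2000/1000) = 11°C.
Deviation = OAT − ISA = 16 − 11 = +5°C.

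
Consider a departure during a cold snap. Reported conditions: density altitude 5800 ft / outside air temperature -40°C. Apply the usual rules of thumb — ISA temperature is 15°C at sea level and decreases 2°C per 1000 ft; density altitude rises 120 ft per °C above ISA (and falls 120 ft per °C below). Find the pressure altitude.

DA = PA + 120 × (OAT − (15 − 2·PA/1000)) = PA + 120·OAT − 1800 + 0.24·PA = 1.24·PA + 120·OAT − 1800.
So 1.24·PA = 5800 − 120 × (-40) + 1800 = 12400.
PA = 12400 / 1.24 = 10000 ft.

10000 ft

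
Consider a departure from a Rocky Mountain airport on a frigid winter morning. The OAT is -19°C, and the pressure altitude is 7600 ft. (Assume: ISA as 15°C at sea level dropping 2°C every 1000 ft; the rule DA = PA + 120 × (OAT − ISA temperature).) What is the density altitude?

ISA temperature at 7600 ft = 15 − 2 × (7600/1000) = -0.2°C.
ISA deviation = -19 − (-0.2) = -18.8°C.
Density altitude = 7600 + 120 × (-18.8) = 7600 + (-2256) = 5344 ft.

5344 ft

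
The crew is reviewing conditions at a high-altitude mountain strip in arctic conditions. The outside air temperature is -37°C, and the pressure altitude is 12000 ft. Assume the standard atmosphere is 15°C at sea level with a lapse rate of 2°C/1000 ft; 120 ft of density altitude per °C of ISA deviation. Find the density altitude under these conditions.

ISA temperature at 12000 ft = 15 − 2 × (12000/1000) = -9°C.
ISA deviation = -37 − (-9) = -28°C.
Density altitude = 12000 + 120 × (-28) = 12000 + (-3360) = 8640 ft.

8640 ft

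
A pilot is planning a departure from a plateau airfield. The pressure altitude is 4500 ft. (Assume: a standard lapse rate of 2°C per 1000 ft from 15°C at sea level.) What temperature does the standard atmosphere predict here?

6°C

ISA temperature = 15 − 2 × (4500/1000) = 15 − 9 = 6°C.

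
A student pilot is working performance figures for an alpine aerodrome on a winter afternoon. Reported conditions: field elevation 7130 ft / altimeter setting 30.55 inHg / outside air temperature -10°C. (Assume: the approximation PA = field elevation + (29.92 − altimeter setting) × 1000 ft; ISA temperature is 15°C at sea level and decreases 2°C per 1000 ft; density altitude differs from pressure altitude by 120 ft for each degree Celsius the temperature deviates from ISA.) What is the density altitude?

Pressure altitude = 7130 + (29.92 − 30.55) × 1000 = 7130 + (-630) = 6500 ft.
ISA temperature at 6500 ft = 15 − 2 × (6500/1000) = 2°C.
ISA deviation = -10 − 2 = -12°C.
Density altitude = 6500 + 120 × (-12) = 5060 ft.

5060 ft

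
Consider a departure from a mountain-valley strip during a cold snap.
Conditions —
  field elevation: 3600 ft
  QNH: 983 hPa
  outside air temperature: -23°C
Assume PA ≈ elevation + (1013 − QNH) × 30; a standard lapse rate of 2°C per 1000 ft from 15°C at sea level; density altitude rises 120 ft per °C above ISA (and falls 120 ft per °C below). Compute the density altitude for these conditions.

1020 ft

Pressure altitude = 3600 + (1013 − 983) × 30 = 3600 + (+900) = 4500 ft.
ISA temperature at 4500 ft = 15 − 2 × (4500/1000) = 6°C.
ISA deviation = -23 − 6 = -29°C.
Density altitude = 4500 + 120 × (-29) = 1020 ft.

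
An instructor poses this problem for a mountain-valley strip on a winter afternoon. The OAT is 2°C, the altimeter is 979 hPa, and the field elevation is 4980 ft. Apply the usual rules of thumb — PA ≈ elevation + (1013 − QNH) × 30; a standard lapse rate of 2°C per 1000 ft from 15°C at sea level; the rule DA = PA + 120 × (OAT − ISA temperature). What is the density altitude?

Pressure altitude = 4980 + (1013 − 979) × 30 = 4980 + (+1020) = 6000 ft.
ISA temperature at 6000 ft = 15 − 2 × (6000/1000) = 3°C.
ISA deviation = 2 − 3 = -1°C.
Density altitude = 6000 + 120 × (-1) = 5880 ft.

5880 ft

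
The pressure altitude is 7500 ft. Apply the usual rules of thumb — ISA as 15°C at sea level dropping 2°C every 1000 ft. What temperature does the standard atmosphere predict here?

0°C

ISA temperature = 15 − 2 × (7500/1000) = 15 − 15 = 0°C.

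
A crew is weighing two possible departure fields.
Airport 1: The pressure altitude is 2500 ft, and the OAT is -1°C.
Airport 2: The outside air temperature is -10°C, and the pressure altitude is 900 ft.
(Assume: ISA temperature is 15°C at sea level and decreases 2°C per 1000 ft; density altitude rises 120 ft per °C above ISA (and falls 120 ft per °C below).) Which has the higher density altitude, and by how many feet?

Airport 1: ISA temp = 10°C, deviation -11°C, DA = 2500 + 120 × (-11) = 1180 ft.
Airport 2: ISA temp = 13.2°C, deviation -23.2°C, DA = 900 + 120 × (-23.2) = -1884 ft.
Airport 1 is higher by 1180 − (-1884) = 3064 ft.

Airport 1 by 3064 ft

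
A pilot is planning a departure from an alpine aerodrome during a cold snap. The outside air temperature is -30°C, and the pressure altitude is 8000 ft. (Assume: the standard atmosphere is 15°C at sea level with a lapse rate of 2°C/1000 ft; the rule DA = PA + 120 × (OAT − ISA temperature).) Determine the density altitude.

ISA temperature at 8000 ft = 15 − 2 × (8000/1000) = -1°C.
ISA deviation = -30 − (-1) = -29°C.
Density altitude = 8000 + 120 × (-29) = 8000 + (-3480) = 4520 ft.

4520 ft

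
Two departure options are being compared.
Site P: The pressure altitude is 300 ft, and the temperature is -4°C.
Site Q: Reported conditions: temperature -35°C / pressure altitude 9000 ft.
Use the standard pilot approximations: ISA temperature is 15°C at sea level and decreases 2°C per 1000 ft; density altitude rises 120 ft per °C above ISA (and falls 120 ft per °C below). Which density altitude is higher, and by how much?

Site P: ISA temp = 14.4°C, deviation -18.4°C, DA = 300 + 120 × (-18.4) = -1908 ft.
Site Q: ISA temp = -3°C, deviation -32°C, DA = 9000 + 120 × (-32) = 5160 ft.
Site Q is higher by 5160 − (-1908) = 7068 ft.

Site Q by 7068 ft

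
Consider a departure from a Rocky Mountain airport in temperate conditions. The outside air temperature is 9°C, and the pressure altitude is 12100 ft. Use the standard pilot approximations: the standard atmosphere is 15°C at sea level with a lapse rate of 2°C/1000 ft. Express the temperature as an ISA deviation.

ISA temperature at 12100 ft = 15 − 2 × (12100/1000) = -9.2°C.
Deviation = OAT − ISA = 9 − (-9.2) = +18.2°C.

ISA+18.2°C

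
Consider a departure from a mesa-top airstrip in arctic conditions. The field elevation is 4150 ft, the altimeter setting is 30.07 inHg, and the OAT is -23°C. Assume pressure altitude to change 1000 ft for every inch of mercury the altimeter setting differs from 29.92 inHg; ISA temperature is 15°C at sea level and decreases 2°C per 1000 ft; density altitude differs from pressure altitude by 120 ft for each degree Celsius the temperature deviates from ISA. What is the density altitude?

400 ft

Pressure altitude = 4150 + (29.92 − 30.07) × 1000 = 4150 + (-150) = 4000 ft.
ISA temperature at 4000 ft = 15 − 2 × (4000/1000) = 7°C.
ISA deviation = -23 − 7 = -30°C.
Density altitude = 4000 + 120 × (-30) = 400 ft.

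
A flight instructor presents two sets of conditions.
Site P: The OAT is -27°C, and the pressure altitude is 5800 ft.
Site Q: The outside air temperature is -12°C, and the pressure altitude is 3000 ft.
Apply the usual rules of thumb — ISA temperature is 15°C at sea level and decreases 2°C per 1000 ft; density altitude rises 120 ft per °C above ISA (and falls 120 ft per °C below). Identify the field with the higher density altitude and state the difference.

Site P: ISA temp = 3.4°C, deviation -30.4°C, DA = 5800 + 120 × (-30.4) = 2152 ft.
Site Q: ISA temp = 9°C, deviation -21°C, DA = 3000 + 120 × (-21) = 480 ft.
Site P is higher by 2152 − 480 = 1672 ft.

Site P by 1672 ft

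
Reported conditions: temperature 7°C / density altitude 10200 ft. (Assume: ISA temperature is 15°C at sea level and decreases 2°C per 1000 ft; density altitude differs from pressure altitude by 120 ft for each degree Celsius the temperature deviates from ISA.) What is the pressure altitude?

9000 ft

DA = PA + 120 × (OAT − (15 − 2·PA/1000)) = PA + 120·OAT − 1800 + 0.24·PA = 1.24·PA + 120·OAT − 1800.
So 1.24·PA = 10200 − 120 × 7 + 1800 = 11160.
PA = 11160 / 1.24 = 9000 ft.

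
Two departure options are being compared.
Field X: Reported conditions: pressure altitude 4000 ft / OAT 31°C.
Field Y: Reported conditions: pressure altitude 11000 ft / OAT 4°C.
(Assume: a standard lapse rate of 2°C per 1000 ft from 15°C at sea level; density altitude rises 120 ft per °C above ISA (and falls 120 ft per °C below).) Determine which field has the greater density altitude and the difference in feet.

Field Y by 5440 ft

Field X: ISA temp = 7°C, deviation +24°C, DA = 4000 + 120 × 24 = 6880 ft.
Field Y: ISA temp = -7°C, deviation +11°C, DA = 11000 + 120 × 11 = 12320 ft.
Field Y is higher by 12320 − 6880 = 5440 ft.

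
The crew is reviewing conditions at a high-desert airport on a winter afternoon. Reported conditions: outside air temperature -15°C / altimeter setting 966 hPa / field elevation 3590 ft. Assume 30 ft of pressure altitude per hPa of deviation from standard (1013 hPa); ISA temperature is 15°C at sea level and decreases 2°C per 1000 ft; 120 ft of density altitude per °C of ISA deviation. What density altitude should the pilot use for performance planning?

Pressure altitude = 3590 + (1013 − 966) × 30 = 3590 + (+1410) = 5000 ft.
ISA temperature at 5000 ft = 15 − 2 × (5000/1000) = 5°C.
ISA deviation = -15 − 5 = -20°C.
Density altitude = 5000 + 120 × (-20) = 2600 ft.

2600 ft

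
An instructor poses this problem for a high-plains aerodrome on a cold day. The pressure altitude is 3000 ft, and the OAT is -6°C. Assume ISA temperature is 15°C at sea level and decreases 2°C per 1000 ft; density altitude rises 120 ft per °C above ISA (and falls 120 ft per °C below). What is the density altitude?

ISA temperature at 3000 ft = 15 − 2 × (3000/1000) = 9°C.
ISA deviation = -6 − 9 = -15°C.
Density altitude = 3000 + 120 × (-15) = 3000 + (-1800) = 1200 ft.

1200 ft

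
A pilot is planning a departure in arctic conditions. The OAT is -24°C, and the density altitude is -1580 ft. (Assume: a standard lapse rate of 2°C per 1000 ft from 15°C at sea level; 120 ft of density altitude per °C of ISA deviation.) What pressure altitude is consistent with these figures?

DA = PA + 120 × (OAT − (15 − 2·PA/1000)) = PA + 120·OAT − 1800 + 0.24·PA = 1.24·PA + 120·OAT − 1800.
So 1.24·PA = -1580 − 120 × (-24) + 1800 = 3100.
PA = 3100 / 1.24 = 2500 ft.

2500 ft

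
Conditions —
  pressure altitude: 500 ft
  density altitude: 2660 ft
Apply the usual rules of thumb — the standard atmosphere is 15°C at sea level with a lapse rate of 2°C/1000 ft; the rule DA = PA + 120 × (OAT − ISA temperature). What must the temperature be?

32°C

Density altitude − pressure altitude = 2660 − 500 = +2160 ft.
At 120 ft/°C that is an ISA deviation of 2160/120 = +18°C.
ISA temperature at 500 ft = 15 − 2 × (500/1000) = 14°C.
OAT = ISA + deviation = 14 + (+18) = 32°C.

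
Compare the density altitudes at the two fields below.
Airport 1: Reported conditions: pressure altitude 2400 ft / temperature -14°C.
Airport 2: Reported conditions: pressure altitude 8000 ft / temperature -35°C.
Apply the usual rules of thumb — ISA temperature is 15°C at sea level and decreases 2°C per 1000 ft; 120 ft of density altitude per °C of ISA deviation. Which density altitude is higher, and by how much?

Airport 2 by 4424 ft

Airport 1: ISA temp = 10.2°C, deviation -24.2°C, DA = 2400 + 120 × (-24.2) = -504 ft.
Airport 2: ISA temp = -1°C, deviation -34°C, DA = 8000 + 120 × (-34) = 3920 ft.
Airport 2 is higher by 3920 − (-504) = 4424 ft.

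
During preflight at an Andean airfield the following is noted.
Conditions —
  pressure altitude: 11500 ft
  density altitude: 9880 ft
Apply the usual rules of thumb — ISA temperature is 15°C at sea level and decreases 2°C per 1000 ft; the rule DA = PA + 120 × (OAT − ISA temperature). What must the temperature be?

-21.5°C

Density altitude − pressure altitude = 9880 − 11500 = -1620 ft.
At 120 ft/°C that is an ISA deviation of -1620/120 = -13.5°C.
ISA temperature at 11500 ft = 15 − 2 × (11500/1000) = -8°C.
OAT = ISA + deviation = -8 + (-13.5) = -21.5°C.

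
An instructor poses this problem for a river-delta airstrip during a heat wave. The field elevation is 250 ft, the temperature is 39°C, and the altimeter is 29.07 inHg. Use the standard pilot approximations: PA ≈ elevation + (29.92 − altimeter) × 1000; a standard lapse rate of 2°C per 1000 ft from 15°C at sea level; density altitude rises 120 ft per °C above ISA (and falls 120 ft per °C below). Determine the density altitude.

4244 ft

Pressure altitude = 250 + (29.92 − 29.07) × 1000 = 250 + (+850) = 1100 ft.
ISA temperature at 1100 ft = 15 − 2 × (1100/1000) = 12.8°C.
ISA deviation = 39 − 12.8 = +26.2°C.
Density altitude = 1100 + 120 × (26.2) = 4244 ft.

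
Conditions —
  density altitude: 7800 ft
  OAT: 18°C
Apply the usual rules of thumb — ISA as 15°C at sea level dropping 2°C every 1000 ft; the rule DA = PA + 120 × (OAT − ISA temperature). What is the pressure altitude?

DA = PA + 120 × (OAT − (15 − 2·PA/1000)) = PA + 120·OAT − 1800 + 0.24·PA = 1.24·PA + 120·OAT − 1800.
So 1.24·PA = 7800 − 120 × 18 + 1800 = 7440.
PA = 7440 / 1.24 = 6000 ft.

6000 ft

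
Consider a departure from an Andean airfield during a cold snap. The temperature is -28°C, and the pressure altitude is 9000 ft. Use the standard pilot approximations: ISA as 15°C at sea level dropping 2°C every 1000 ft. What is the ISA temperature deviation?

ISA temperature at 9000 ft = 15 − 2 × (9000/1000) = -3°C.
Deviation = OAT − ISA = -28 − (-3) = -25°C.

ISA-25°C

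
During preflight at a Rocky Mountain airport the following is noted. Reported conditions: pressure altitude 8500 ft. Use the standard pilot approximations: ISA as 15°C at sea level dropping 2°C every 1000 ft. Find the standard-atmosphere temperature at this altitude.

-2°C

ISA temperature = 15 − 2 × (8500/1000) = 15 − 17 = -2°C.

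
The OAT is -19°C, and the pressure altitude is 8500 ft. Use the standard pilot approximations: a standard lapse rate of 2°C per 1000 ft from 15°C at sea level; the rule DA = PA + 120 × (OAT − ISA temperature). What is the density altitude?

ISA temperature at 8500 ft = 15 − 2 × (8500/1000) = -2°C.
ISA deviation = -19 − (-2) = -17°C.
Density altitude = 8500 + 120 × (-17) = 8500 + (-2040) = 6460 ft.

6460 ft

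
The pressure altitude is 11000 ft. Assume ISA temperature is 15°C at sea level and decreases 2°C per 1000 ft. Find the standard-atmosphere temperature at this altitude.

-7°C

ISA temperature = 15 − 2 × (11000/1000) = 15 − 22 = -7°C.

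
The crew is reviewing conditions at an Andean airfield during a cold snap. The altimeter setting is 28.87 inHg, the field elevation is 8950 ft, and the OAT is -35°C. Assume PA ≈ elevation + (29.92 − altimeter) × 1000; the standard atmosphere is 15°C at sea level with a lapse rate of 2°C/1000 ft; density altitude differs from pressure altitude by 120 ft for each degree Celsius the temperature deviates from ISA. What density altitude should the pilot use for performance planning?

6400 ft

Pressure altitude = 8950 + (29.92 − 28.87) × 1000 = 8950 + (+1050) = 10000 ft.
ISA temperature at 10000 ft = 15 − 2 × (10000/1000) = -5°C.
ISA deviation = -35 − (-5) = -30°C.
Density altitude = 10000 + 120 × (-30) = 6400 ft.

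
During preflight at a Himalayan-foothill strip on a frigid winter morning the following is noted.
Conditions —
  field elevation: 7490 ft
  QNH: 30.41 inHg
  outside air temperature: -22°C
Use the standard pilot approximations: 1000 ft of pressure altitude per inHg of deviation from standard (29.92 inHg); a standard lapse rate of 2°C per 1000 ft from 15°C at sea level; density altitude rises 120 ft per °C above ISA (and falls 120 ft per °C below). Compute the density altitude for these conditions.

4240 ft

Pressure altitude = 7490 + (29.92 − 30.41) × 1000 = 7490 + (-490) = 7000 ft.
ISA temperature at 7000 ft = 15 − 2 × (7000/1000) = 1°C.
ISA deviation = -22 − 1 = -23°C.
Density altitude = 7000 + 120 × (-23) = 4240 ft.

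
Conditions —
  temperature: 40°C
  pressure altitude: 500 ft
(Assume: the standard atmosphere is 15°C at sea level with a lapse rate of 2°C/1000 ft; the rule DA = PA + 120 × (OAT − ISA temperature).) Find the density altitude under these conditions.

3620 ft

ISA temperature at 500 ft = 15 − 2 × (500/1000) = 14°C.
ISA deviation = 40 − 14 = +26°C.
Density altitude = 500 + 120 × (26) = 500 + (+3120) = 3620 ft.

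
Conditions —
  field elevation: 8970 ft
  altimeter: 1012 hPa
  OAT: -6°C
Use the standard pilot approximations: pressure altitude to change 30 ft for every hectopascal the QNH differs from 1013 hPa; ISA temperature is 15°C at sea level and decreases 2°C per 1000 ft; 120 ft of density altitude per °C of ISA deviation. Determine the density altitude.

Pressure altitude = 8970 + (1013 − 1012) × 30 = 8970 + (+30) = 9000 ft.
ISA temperature at 9000 ft = 15 − 2 × (9000/1000) = -3°C.
ISA deviation = -6 − (-3) = -3°C.
Density altitude = 9000 + 120 × (-3) = 8640 ft.

8640 ft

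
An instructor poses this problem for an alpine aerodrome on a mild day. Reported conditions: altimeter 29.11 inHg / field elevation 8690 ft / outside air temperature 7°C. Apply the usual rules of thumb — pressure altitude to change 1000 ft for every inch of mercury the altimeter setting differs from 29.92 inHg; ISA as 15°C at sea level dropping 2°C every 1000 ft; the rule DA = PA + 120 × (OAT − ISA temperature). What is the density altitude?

10820 ft

Pressure altitude = 8690 + (29.92 − 29.11) × 1000 = 8690 + (+810) = 9500 ft.
ISA temperature at 9500 ft = 15 − 2 × (9500/1000) = -4°C.
ISA deviation = 7 − (-4) = +11°C.
Density altitude = 9500 + 120 × (11) = 10820 ft.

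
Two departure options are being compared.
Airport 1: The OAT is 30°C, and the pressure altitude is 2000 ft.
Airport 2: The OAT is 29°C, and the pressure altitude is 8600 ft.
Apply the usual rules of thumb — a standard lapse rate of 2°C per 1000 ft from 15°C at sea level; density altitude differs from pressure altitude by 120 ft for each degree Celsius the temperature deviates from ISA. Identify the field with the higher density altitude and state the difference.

Airport 1: ISA temp = 11°C, deviation +19°C, DA = 2000 + 120 × 19 = 4280 ft.
Airport 2: ISA temp = -2.2°C, deviation +31.2°C, DA = 8600 + 120 × 31.2 = 12344 ft.
Airport 2 is higher by 12344 − 4280 = 8064 ft.

Airport 2 by 8064 ft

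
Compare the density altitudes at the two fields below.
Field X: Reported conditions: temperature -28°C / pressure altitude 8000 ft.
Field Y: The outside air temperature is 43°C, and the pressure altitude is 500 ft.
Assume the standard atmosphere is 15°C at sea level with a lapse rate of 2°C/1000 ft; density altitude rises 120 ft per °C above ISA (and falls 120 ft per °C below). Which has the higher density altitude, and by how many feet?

Field X: ISA temp = -1°C, deviation -27°C, DA = 8000 + 120 × (-27) = 4760 ft.
Field Y: ISA temp = 14°C, deviation +29°C, DA = 500 + 120 × 29 = 3980 ft.
Field X is higher by 4760 − 3980 = 780 ft.

Field X by 780 ft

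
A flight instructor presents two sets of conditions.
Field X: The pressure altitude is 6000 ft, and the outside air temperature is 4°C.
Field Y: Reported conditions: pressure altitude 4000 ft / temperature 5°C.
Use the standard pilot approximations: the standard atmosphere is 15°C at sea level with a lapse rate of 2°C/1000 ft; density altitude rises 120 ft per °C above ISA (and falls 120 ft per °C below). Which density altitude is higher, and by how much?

Field X by 2360 ft

Field X: ISA temp = 3°C, deviation +1°C, DA = 6000 + 120 × 1 = 6120 ft.
Field Y: ISA temp = 7°C, deviation -2°C, DA = 4000 + 120 × (-2) = 3760 ft.
Field X is higher by 6120 − 3760 = 2360 ft.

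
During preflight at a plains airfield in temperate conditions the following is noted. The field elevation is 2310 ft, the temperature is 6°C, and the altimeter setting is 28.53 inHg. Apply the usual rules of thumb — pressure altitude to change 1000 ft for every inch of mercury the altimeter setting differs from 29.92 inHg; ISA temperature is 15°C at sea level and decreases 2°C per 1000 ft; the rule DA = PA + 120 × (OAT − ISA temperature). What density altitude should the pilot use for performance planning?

3508 ft

Pressure altitude = 2310 + (29.92 − 28.53) × 1000 = 2310 + (+1390) = 3700 ft.
ISA temperature at 3700 ft = 15 − 2 × (3700/1000) = 7.6°C.
ISA deviation = 6 − 7.6 = -1.6°C.
Density altitude = 3700 + 120 × (-1.6) = 3508 ft.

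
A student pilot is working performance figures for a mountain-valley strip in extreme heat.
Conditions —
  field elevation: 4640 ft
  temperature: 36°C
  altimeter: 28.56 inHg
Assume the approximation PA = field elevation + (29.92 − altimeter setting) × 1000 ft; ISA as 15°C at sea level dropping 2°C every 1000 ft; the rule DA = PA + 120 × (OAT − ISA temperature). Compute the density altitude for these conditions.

9960 ft

Pressure altitude = 4640 + (29.92 − 28.56) × 1000 = 4640 + (+1360) = 6000 ft.
ISA temperature at 6000 ft = 15 − 2 × (6000/1000) = 3°C.
ISA deviation = 36 − 3 = +33°C.
Density altitude = 6000 + 120 × (33) = 9960 ft.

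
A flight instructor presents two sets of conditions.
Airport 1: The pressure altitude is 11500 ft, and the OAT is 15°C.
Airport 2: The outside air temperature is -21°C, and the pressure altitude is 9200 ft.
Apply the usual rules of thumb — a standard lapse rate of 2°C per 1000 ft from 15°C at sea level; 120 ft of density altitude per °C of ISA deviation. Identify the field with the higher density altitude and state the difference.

Airport 1: ISA temp = -8°C, deviation +23°C, DA = 11500 + 120 × 23 = 14260 ft.
Airport 2: ISA temp = -3.4°C, deviation -17.6°C, DA = 9200 + 120 × (-17.6) = 7088 ft.
Airport 1 is higher by 14260 − 7088 = 7172 ft.

Airport 1 by 7172 ft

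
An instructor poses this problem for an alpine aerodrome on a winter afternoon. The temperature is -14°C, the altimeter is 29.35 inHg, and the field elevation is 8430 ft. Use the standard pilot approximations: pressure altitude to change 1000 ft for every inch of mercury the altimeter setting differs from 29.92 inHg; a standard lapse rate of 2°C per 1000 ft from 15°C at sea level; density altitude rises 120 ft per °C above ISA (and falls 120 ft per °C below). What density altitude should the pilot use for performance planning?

7680 ft

Pressure altitude = 8430 + (29.92 − 29.35) × 1000 = 8430 + (+570) = 9000 ft.
ISA temperature at 9000 ft = 15 − 2 × (9000/1000) = -3°C.
ISA deviation = -14 − (-3) = -11°C.
Density altitude = 9000 + 120 × (-11) = 7680 ft.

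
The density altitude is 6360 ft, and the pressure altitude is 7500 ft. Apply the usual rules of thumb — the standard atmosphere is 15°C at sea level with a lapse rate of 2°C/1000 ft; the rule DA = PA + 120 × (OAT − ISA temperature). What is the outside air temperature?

-9.5°C

Density altitude − pressure altitude = 6360 − 7500 = -1140 ft.
At 120 ft/°C that is an ISA deviation of -1140/120 = -9.5°C.
ISA temperature at 7500 ft = 15 − 2 × (7500/1000) = 0°C.
OAT = ISA + deviation = 0 + (-9.5) = -9.5°C.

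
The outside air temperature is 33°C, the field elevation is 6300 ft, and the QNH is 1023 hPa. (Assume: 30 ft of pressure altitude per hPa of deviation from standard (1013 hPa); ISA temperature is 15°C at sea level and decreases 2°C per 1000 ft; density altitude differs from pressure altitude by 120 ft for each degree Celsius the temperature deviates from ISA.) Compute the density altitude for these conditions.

9600 ft

Pressure altitude = 6300 + (1013 − 1023) × 30 = 6300 + (-300) = 6000 ft.
ISA temperature at 6000 ft = 15 − 2 × (6000/1000) = 3°C.
ISA deviation = 33 − 3 = +30°C.
Density altitude = 6000 + 120 × (30) = 9600 ft.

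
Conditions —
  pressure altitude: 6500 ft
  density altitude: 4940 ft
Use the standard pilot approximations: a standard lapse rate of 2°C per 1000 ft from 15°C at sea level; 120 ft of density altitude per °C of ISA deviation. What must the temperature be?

Density altitude − pressure altitude = 4940 − 6500 = -1560 ft.
At 120 ft/°C that is an ISA deviation of -1560/120 = -13°C.
ISA temperature at 6500 ft = 15 − 2 × (6500/1000) = 2°C.
OAT = ISA + deviation = 2 + (-13) = -11°C.

-11°C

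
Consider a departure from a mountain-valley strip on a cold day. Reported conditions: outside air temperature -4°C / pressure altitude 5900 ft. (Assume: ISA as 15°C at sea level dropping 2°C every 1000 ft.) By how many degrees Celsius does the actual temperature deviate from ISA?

ISA-7.2°C

ISA temperature at 5900 ft = 15 − 2 × (5900/1000) = 3.2°C.
Deviation = OAT − ISA = -4 − 3.2 = -7.2°C.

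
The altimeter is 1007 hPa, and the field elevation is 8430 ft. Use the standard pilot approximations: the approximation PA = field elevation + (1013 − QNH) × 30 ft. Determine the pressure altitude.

Pressure correction = (1013 − 1007) × 30 = +180 ft.
Pressure altitude = 8430 + (+180) = 8610 ft.

8610 ft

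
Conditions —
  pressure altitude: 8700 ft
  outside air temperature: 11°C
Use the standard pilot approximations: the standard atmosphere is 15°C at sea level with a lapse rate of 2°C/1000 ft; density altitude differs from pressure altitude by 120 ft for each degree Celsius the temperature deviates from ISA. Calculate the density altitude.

ISA temperature at 8700 ft = 15 − 2 × (8700/1000) = -2.4°C.
ISA deviation = 11 − (-2.4) = +13.4°C.
Density altitude = 8700 + 120 × (13.4) = 8700 + (+1608) = 10308 ft.

10308 ft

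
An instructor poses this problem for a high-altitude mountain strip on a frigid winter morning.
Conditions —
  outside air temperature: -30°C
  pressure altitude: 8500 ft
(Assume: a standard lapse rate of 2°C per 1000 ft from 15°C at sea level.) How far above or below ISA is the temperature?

ISA-28°C

ISA temperature at 8500 ft = 15 − 2 × (8500/1000) = -2°C.
Deviation = OAT − ISA = -30 − (-2) = -28°C.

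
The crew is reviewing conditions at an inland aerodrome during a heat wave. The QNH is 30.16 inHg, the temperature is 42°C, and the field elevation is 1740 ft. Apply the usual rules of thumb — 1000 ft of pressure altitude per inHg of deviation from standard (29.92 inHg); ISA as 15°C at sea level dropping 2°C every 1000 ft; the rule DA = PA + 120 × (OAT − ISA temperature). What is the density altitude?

5100 ft

Pressure altitude = 1740 + (29.92 − 30.16) × 1000 = 1740 + (-240) = 1500 ft.
ISA temperature at 1500 ft = 15 − 2 × (1500/1000) = 12°C.
ISA deviation = 42 − 12 = +30°C.
Density altitude = 1500 + 120 × (30) = 5100 ft.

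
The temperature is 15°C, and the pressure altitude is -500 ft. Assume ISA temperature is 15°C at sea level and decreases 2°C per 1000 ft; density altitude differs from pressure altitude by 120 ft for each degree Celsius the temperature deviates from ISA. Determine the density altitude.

ISA temperature at -500 ft = 15 − 2 × (-500/1000) = 16°C.
ISA deviation = 15 − 16 = -1°C.
Density altitude = -500 + 120 × (-1) = -500 + (-120) = -620 ft.

-620 ft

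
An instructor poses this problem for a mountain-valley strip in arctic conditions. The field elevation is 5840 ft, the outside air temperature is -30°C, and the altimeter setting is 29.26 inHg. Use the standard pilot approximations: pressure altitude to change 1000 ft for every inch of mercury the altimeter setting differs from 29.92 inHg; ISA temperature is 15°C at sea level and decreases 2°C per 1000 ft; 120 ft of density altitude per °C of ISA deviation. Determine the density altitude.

Pressure altitude = 5840 + (29.92 − 29.26) × 1000 = 5840 + (+660) = 6500 ft.
ISA temperature at 6500 ft = 15 − 2 × (6500/1000) = 2°C.
ISA deviation = -30 − 2 = -32°C.
Density altitude = 6500 + 120 × (-32) = 2660 ft.

2660 ft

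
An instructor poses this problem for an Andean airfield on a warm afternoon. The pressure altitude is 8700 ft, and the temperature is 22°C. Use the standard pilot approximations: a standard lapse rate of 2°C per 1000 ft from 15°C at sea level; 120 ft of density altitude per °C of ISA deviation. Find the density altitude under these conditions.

ISA temperature at 8700 ft = 15 − 2 × (8700/1000) = -2.4°C.
ISA deviation = 22 − (-2.4) = +24.4°C.
Density altitude = 8700 + 120 × (24.4) = 8700 + (+2928) = 11628 ft.

11628 ft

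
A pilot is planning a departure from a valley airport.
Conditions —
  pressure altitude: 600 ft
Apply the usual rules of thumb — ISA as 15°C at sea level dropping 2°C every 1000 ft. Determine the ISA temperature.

ISA temperature = 15 − 2 × (600/1000) = 15 − 1.2 = 13.8°C.

13.8°C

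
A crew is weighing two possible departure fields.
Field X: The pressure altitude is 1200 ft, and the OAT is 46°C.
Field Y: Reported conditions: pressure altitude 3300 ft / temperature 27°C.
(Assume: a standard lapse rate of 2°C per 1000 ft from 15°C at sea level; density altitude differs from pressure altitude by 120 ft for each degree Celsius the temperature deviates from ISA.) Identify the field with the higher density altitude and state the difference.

Field X: ISA temp = 12.6°C, deviation +33.4°C, DA = 1200 + 120 × 33.4 = 5208 ft.
Field Y: ISA temp = 8.4°C, deviation +18.6°C, DA = 3300 + 120 × 18.6 = 5532 ft.
Field Y is higher by 5532 − 5208 = 324 ft.

Field Y by 324 ft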